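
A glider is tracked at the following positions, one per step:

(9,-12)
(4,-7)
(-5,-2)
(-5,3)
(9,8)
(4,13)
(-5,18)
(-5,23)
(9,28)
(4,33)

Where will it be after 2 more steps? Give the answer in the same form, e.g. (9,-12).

(-5,43)

First: cycles through 9, 4, -5, -5 every 4 steps. Step 11 lands at position 3 of the cycle → -5.
Second: linear, +5 per step → 43 at step 11.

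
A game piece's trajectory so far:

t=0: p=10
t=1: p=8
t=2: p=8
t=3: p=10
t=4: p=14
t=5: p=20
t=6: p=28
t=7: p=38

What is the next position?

p=50

Successive displacements: -2, +0, +2, +4, +6, +8, +10 — each changes by +2.
step 8: 38 + 12 → p=50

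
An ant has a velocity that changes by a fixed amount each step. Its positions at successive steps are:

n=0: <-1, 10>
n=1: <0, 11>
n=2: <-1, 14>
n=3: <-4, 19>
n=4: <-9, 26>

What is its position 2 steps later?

First differences are <+1, +1>, <-1, +3>, <-3, +5>, <-5, +7>; their common second difference is <-2, +2> (constant acceleration).
step 5: <-9, 26> + <-7, +9> → <-16, 35>
step 6: <-16, 35> + <-9, +11> → <-25, 46>

<-25, 46>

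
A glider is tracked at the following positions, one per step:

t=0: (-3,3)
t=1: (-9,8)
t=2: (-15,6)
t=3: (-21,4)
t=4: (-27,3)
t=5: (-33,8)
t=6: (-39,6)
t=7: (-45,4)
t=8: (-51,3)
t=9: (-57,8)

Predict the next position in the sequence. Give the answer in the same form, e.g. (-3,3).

First: linear, -6 per step → -63 at step 10.
Second: cycles through 3, 8, 6, 4 every 4 steps. Step 10 lands at position 2 of the cycle → 6.

(-63,6)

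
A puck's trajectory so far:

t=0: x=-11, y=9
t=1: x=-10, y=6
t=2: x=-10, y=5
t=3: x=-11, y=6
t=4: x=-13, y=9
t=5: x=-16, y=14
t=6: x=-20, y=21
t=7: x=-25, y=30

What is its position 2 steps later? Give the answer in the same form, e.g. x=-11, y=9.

Taking differences between consecutive positions: (+1, -3), (+0, -1), (-1, +1), (-2, +3), (-3, +5), (-4, +7), (-5, +9). These grow by (-1, +2) each step.
step 8: x=-25, y=30 + (-6, +11) → x=-31, y=41
step 9: x=-31, y=41 + (-7, +13) → x=-38, y=54

x=-38, y=54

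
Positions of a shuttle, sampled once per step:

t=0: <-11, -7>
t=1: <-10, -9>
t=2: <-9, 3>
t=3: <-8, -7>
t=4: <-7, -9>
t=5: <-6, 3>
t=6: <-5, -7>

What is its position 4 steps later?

First: linear, +1 per step → -1 at step 10.
Second: cycles through -7, -9, 3 every 3 steps. Step 10 lands at position 1 of the cycle → -9.

<-1, -9>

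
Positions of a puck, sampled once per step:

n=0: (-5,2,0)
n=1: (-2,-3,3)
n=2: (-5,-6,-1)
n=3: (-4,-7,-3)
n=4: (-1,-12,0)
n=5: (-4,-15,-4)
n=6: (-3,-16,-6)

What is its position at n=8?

Step-to-step displacements: (+3,-5,+3), (-3,-3,-4), (+1,-1,-2), (+3,-5,+3), (-3,-3,-4), (+1,-1,-2) — a repeating cycle of length 3.
step 7: apply (+3,-5,+3) → (0,-21,-3)
step 8: apply (-3,-3,-4) → (-3,-24,-7)

(-3,-24,-7)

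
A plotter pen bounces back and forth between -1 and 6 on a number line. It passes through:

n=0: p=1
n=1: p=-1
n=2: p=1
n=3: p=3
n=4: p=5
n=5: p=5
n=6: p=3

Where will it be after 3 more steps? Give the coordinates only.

The value reflects between -1 and 6, moving 2 per step.
  step 7: 3 → 1
  step 8: 1 → -1
  step 9: -1 → 1

p=1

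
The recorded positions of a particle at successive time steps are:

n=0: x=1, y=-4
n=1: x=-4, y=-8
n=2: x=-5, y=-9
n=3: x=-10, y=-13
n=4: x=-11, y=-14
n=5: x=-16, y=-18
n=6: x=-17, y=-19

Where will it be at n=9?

Differencing gives (-5,-4), (-1,-1), (-5,-4), (-1,-1), (-5,-4), (-1,-1). This is the pattern (-5,-4), (-1,-1) repeated.
step 7: apply (-5,-4) → x=-22, y=-23
step 8: apply (-1,-1) → x=-23, y=-24
step 9: apply (-5,-4) → x=-28, y=-28

x=-28, y=-28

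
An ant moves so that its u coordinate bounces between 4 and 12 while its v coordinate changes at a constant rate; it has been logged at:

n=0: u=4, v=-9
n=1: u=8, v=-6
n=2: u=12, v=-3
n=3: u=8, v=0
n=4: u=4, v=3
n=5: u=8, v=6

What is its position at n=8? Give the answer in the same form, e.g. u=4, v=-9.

The u coordinate reflects between 4 and 12, moving 4 per step.
  step 6: 8 → 12
  step 7: 12 → 8
  step 8: 8 → 4
The v coordinate changes by +3 each step: at step 8 it is 15.

u=4, v=15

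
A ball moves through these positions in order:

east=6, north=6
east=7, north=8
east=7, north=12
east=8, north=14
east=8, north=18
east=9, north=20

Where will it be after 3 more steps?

east=10, north=30

Differencing gives (+1,+2), (+0,+4), (+1,+2), (+0,+4), (+1,+2). This is the pattern (+1,+2), (+0,+4) repeated.
step 6: apply (+0,+4) → east=9, north=24
step 7: apply (+1,+2) → east=10, north=26
step 8: apply (+0,+4) → east=10, north=30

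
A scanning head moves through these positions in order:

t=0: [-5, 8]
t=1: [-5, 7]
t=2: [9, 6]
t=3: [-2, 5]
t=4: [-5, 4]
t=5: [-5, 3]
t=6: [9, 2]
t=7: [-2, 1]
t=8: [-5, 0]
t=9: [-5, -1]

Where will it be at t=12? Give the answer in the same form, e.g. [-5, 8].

[-5, -4]

The first coordinate repeats the cycle [-5, -5, 9, -2] with period 4; step 12 mod 4 = 0, giving -5.
The second coordinate changes by -1 each step, so at step 12 it is 8 + 12·(-1) = -4.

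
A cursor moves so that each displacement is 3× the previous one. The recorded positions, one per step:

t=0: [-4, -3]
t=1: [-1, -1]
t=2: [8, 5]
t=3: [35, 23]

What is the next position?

The jumps are [+3, +2], [+9, +6], [+27, +18] — a geometric progression with ratio 3.
step 4: [35, 23] + [+81, +54] → [116, 77]

[116, 77]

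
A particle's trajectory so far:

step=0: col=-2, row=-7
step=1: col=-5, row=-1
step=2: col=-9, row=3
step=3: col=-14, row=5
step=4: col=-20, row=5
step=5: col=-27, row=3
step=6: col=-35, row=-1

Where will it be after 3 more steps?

Taking differences between consecutive positions: (-3, +6), (-4, +4), (-5, +2), (-6, +0), (-7, -2), (-8, -4). These grow by (-1, -2) each step.
step 7: col=-35, row=-1 + (-9, -6) → col=-44, row=-7
step 8: col=-44, row=-7 + (-10, -8) → col=-54, row=-15
step 9: col=-54, row=-15 + (-11, -10) → col=-65, row=-25

col=-65, row=-25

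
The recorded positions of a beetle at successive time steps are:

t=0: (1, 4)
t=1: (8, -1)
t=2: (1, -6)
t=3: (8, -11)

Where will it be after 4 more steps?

(8, -31)

First: cycles through 1, 8 every 2 steps. Step 7 lands at position 1 of the cycle → 8.
Second: linear, -5 per step → -31 at step 7.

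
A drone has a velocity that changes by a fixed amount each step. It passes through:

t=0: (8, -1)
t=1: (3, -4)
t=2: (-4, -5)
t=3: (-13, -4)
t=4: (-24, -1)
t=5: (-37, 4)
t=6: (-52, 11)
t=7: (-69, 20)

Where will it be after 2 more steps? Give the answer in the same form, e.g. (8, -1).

Taking differences between consecutive positions: (-5, -3), (-7, -1), (-9, +1), (-11, +3), (-13, +5), (-15, +7), (-17, +9). These grow by (-2, +2) each step.
step 8: (-69, 20) + (-19, +11) → (-88, 31)
step 9: (-88, 31) + (-21, +13) → (-109, 44)

(-109, 44)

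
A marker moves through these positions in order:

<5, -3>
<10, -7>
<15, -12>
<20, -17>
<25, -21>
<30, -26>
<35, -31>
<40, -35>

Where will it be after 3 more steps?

<55, -49>

Step-to-step displacements: <+5, -4>, <+5, -5>, <+5, -5>, <+5, -4>, <+5, -5>, <+5, -5>, <+5, -4> — a repeating cycle of length 3.
step 8: apply <+5, -5> → <45, -40>
step 9: apply <+5, -5> → <50, -45>
step 10: apply <+5, -4> → <55, -49>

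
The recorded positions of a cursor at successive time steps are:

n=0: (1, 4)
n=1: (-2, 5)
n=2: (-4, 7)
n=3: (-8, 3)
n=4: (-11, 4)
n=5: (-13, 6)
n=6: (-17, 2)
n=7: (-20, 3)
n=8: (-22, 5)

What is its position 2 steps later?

Step-to-step displacements: (-3, +1), (-2, +2), (-4, -4), (-3, +1), (-2, +2), (-4, -4), (-3, +1), (-2, +2) — a repeating cycle of length 3.
step 9: apply (-4, -4) → (-26, 1)
step 10: apply (-3, +1) → (-29, 2)

(-29, 2)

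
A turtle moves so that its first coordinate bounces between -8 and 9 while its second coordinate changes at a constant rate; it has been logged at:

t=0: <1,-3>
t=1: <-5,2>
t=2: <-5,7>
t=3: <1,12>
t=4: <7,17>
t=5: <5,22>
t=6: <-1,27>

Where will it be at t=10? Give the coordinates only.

The first coordinate travels 6 per step and bounces off the walls at -8 and 9.
  step 7: -1 → -7
  step 8: -7 → -3
  step 9: -3 → 3
  step 10: 3 → 9
The second coordinate changes by +5 each step: at step 10 it is 47.

<9,47>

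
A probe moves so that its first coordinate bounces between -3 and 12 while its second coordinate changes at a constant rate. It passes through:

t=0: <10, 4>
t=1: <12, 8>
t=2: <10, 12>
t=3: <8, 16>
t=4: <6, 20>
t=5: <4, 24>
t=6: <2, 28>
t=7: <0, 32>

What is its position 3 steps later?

<0, 44>

The first coordinate reflects between -3 and 12, moving 2 per step.
  step 8: 0 → -2
  step 9: -2 → -2
  step 10: -2 → 0
The second coordinate changes by +4 each step: at step 10 it is 44.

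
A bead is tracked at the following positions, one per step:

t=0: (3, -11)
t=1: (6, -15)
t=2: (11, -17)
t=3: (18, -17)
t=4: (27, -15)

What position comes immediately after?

Successive displacements: (+3, -4), (+5, -2), (+7, +0), (+9, +2) — each changes by (+2, +2).
step 5: (27, -15) + (+11, +4) → (38, -11)

(38, -11)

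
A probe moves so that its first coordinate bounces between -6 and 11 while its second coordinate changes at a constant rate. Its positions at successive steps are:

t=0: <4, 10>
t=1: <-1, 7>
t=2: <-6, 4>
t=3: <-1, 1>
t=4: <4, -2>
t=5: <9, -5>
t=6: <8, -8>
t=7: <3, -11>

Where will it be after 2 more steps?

The first coordinate reflects between -6 and 11, moving 5 per step.
  step 8: 3 → -2
  step 9: -2 → -5
The second coordinate changes by -3 each step: at step 9 it is -17.

<-5, -17>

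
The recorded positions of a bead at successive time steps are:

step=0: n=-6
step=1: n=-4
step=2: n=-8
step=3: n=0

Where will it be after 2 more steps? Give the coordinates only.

n=16

Step-to-step displacements: +2, -4, +8; each is -2× the previous.
step 4: 0 − 16 → n=-16
step 5: -16 + 32 → n=16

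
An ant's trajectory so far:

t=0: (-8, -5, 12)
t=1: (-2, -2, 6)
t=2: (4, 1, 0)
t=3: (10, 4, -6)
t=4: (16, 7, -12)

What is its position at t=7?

(34, 16, -30)

The position changes by (+6, +3, -6) every step.
step 5: (16, 7, -12) + (+6, +3, -6) → (22, 10, -18)
step 6: (22, 10, -18) + (+6, +3, -6) → (28, 13, -24)
step 7: (28, 13, -24) + (+6, +3, -6) → (34, 16, -30)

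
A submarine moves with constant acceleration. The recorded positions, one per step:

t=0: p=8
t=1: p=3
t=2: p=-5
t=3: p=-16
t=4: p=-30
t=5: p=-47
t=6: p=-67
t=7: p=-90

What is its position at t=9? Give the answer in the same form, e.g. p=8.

Taking differences between consecutive positions: -5, -8, -11, -14, -17, -20, -23. These grow by -3 each step.
step 8: -90 − 26 → p=-116
step 9: -116 − 29 → p=-145

p=-145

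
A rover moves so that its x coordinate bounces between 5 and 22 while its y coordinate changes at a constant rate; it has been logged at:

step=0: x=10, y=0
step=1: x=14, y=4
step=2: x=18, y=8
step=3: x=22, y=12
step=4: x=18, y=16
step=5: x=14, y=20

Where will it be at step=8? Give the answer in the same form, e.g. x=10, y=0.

x=8, y=32

The x coordinate reflects between 5 and 22, moving 4 per step.
  step 6: 14 → 10
  step 7: 10 → 6
  step 8: 6 → 8
The y coordinate changes by +4 each step: at step 8 it is 32.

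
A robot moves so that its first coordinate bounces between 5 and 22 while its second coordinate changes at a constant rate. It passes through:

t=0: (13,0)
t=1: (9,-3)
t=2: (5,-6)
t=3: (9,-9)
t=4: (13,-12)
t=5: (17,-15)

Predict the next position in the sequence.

The first coordinate travels 4 per step and bounces off the walls at 5 and 22.
  step 6: 17 → 21
The second coordinate changes by -3 each step: at step 6 it is -18.

(21,-18)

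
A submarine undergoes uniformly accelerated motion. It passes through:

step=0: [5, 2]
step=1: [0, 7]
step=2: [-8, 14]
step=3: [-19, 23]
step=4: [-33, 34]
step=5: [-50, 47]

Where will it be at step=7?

[-93, 79]

Taking differences between consecutive positions: [-5, +5], [-8, +7], [-11, +9], [-14, +11], [-17, +13]. These grow by [-3, +2] each step.
step 6: [-50, 47] + [-20, +15] → [-70, 62]
step 7: [-70, 62] + [-23, +17] → [-93, 79]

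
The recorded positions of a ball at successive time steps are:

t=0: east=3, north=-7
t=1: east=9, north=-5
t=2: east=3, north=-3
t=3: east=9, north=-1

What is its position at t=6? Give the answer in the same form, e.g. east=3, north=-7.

The east coordinate repeats the cycle [3, 9] with period 2; step 6 mod 2 = 0, giving 3.
The north coordinate changes by +2 each step, so at step 6 it is -7 + 6·(2) = 5.

east=3, north=5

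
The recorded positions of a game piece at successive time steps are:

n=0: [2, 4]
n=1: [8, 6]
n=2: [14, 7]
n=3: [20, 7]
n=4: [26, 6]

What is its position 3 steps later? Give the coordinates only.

Successive displacements: [+6, +2], [+6, +1], [+6, +0], [+6, -1] — each changes by [+0, -1].
step 5: [26, 6] + [+6, -2] → [32, 4]
step 6: [32, 4] + [+6, -3] → [38, 1]
step 7: [38, 1] + [+6, -4] → [44, -3]

[44, -3]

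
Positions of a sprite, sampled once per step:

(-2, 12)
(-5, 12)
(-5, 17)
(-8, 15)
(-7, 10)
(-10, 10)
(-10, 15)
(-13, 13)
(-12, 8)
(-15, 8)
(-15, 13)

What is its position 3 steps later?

(-20, 6)

Differencing gives (-3, +0), (+0, +5), (-3, -2), (+1, -5), (-3, +0), (+0, +5), (-3, -2), (+1, -5), (-3, +0), (+0, +5). This is the pattern (-3, +0), (+0, +5), (-3, -2), (+1, -5) repeated.
step 11: apply (-3, -2) → (-18, 11)
step 12: apply (+1, -5) → (-17, 6)
step 13: apply (-3, +0) → (-20, 6)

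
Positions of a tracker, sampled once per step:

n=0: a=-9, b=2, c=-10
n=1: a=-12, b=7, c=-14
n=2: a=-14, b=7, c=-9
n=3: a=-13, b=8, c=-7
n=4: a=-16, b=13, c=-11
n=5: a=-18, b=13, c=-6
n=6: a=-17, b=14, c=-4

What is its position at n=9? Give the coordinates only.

The moves between consecutive positions are (-3,+5,-4), (-2,+0,+5), (+1,+1,+2), (-3,+5,-4), (-2,+0,+5), (+1,+1,+2); they repeat the 3-cycle [(-3,+5,-4), (-2,+0,+5), (+1,+1,+2)].
step 7: apply (-3,+5,-4) → a=-20, b=19, c=-8
step 8: apply (-2,+0,+5) → a=-22, b=19, c=-3
step 9: apply (+1,+1,+2) → a=-21, b=20, c=-1

a=-21, b=20, c=-1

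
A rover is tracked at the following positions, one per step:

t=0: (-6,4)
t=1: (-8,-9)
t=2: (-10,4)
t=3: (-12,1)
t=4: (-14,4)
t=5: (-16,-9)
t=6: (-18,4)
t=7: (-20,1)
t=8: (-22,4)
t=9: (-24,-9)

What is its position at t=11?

The first coordinate changes by -2 each step, so at step 11 it is -6 + 11·(-2) = -28.
The second coordinate repeats the cycle [4, -9, 4, 1] with period 4; step 11 mod 4 = 3, giving 1.

(-28,1)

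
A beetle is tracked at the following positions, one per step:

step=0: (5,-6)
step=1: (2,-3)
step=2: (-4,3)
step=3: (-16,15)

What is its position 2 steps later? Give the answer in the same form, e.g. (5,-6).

The jumps are (-3,+3), (-6,+6), (-12,+12) — a geometric progression with ratio 2.
step 4: (-16,15) + (-24,+24) → (-40,39)
step 5: (-40,39) + (-48,+48) → (-88,87)

(-88,87)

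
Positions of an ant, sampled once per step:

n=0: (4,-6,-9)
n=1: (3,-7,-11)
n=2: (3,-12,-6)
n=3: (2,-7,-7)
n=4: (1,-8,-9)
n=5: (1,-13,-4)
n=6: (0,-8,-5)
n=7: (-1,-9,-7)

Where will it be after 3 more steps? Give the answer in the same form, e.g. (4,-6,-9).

Step-to-step displacements: (-1,-1,-2), (+0,-5,+5), (-1,+5,-1), (-1,-1,-2), (+0,-5,+5), (-1,+5,-1), (-1,-1,-2) — a repeating cycle of length 3.
step 8: apply (+0,-5,+5) → (-1,-14,-2)
step 9: apply (-1,+5,-1) → (-2,-9,-3)
step 10: apply (-1,-1,-2) → (-3,-10,-5)

(-3,-10,-5)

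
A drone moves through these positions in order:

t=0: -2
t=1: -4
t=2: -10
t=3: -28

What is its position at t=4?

-82

Step-to-step displacements: -2, -6, -18; each is 3× the previous.
step 4: -28 − 54 → -82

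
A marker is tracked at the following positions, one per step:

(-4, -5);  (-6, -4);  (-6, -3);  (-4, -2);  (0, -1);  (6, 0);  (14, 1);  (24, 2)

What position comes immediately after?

(36, 3)

Taking differences between consecutive positions: (-2, +1), (+0, +1), (+2, +1), (+4, +1), (+6, +1), (+8, +1), (+10, +1). These grow by (+2, +0) each step.
step 8: (24, 2) + (+12, +1) → (36, 3)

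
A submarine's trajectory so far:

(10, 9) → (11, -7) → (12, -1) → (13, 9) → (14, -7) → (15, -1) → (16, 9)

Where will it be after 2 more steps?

(18, -1)

The first coordinate changes by +1 each step, so at step 8 it is 10 + 8·(1) = 18.
The second coordinate repeats the cycle [9, -7, -1] with period 3; step 8 mod 3 = 2, giving -1.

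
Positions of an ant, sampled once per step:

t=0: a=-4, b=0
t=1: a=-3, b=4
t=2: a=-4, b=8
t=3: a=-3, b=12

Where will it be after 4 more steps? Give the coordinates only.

a=-3, b=28

A: cycles through -4, -3 every 2 steps. Step 7 lands at position 1 of the cycle → -3.
B: linear, +4 per step → 28 at step 7.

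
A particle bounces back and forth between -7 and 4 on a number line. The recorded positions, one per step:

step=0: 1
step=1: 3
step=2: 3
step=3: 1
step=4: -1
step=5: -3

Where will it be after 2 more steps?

The value reflects between -7 and 4, moving 2 per step.
  step 6: -3 → -5
  step 7: -5 → -7

-7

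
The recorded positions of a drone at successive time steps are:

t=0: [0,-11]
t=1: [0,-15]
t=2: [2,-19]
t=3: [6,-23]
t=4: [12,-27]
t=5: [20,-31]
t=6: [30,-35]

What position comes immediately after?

Successive displacements: [+0,-4], [+2,-4], [+4,-4], [+6,-4], [+8,-4], [+10,-4] — each changes by [+2,+0].
step 7: [30,-35] + [+12,-4] → [42,-39]

[42,-39]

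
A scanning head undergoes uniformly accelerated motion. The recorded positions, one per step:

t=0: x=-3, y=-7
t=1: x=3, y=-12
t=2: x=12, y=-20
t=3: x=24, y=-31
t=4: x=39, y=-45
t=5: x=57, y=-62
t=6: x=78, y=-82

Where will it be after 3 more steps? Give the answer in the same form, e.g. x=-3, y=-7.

x=159, y=-160

First differences are (+6, -5), (+9, -8), (+12, -11), (+15, -14), (+18, -17), (+21, -20); their common second difference is (+3, -3) (constant acceleration).
step 7: x=78, y=-82 + (+24, -23) → x=102, y=-105
step 8: x=102, y=-105 + (+27, -26) → x=129, y=-131
step 9: x=129, y=-131 + (+30, -29) → x=159, y=-160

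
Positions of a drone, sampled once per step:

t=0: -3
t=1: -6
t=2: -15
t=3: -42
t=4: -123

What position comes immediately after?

The jumps are -3, -9, -27, -81 — a geometric progression with ratio 3.
step 5: -123 − 243 → -366

-366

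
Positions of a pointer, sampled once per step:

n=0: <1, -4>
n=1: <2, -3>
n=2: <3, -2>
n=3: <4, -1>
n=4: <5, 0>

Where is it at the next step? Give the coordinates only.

<6, 1>

The position changes by <+1, +1> every step.
step 5: <5, 0> + <+1, +1> → <6, 1>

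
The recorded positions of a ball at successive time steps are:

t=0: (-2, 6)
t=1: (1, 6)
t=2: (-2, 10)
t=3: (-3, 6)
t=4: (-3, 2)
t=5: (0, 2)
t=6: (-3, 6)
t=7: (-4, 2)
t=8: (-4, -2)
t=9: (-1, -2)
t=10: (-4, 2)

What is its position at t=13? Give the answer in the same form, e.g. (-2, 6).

Differencing gives (+3, +0), (-3, +4), (-1, -4), (+0, -4), (+3, +0), (-3, +4), (-1, -4), (+0, -4), (+3, +0), (-3, +4). This is the pattern (+3, +0), (-3, +4), (-1, -4), (+0, -4) repeated.
step 11: apply (-1, -4) → (-5, -2)
step 12: apply (+0, -4) → (-5, -6)
step 13: apply (+3, +0) → (-2, -6)

(-2, -6)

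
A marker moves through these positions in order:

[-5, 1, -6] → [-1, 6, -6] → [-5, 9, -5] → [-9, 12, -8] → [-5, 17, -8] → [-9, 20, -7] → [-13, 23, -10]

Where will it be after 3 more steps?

[-17, 34, -12]

Differencing gives [+4, +5, +0], [-4, +3, +1], [-4, +3, -3], [+4, +5, +0], [-4, +3, +1], [-4, +3, -3]. This is the pattern [+4, +5, +0], [-4, +3, +1], [-4, +3, -3] repeated.
step 7: apply [+4, +5, +0] → [-9, 28, -10]
step 8: apply [-4, +3, +1] → [-13, 31, -9]
step 9: apply [-4, +3, -3] → [-17, 34, -12]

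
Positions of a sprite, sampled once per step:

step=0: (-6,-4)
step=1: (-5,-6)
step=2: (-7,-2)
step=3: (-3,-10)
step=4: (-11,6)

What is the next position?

(5,-26)

Consecutive displacements (+1,-2), (-2,+4), (+4,-8), (-8,+16) scale by a factor of -2 each step.
step 5: (-11,6) + (+16,-32) → (5,-26)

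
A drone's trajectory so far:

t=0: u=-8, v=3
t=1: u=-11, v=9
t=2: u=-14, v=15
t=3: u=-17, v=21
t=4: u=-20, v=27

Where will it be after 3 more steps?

Constant displacement of (-3,+6) per step.
step 5: u=-20, v=27 + (-3,+6) → u=-23, v=33
step 6: u=-23, v=33 + (-3,+6) → u=-26, v=39
step 7: u=-26, v=39 + (-3,+6) → u=-29, v=45

u=-29, v=45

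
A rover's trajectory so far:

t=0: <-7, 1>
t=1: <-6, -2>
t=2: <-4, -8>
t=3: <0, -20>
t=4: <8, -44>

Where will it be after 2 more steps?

The jumps are <+1, -3>, <+2, -6>, <+4, -12>, <+8, -24> — a geometric progression with ratio 2.
step 5: <8, -44> + <+16, -48> → <24, -92>
step 6: <24, -92> + <+32, -96> → <56, -188>

<56, -188>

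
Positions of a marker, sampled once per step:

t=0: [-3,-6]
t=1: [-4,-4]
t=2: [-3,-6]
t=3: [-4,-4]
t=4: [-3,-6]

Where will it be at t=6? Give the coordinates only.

Consecutive displacements [-1,+2], [+1,-2], [-1,+2], [+1,-2] scale by a factor of -1 each step.
step 5: [-3,-6] + [-1,+2] → [-4,-4]
step 6: [-4,-4] + [+1,-2] → [-3,-6]

[-3,-6]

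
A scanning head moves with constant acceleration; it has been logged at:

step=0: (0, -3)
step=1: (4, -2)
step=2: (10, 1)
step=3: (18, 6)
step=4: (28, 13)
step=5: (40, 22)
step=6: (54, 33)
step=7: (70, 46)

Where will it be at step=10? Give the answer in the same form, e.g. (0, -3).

Successive displacements: (+4, +1), (+6, +3), (+8, +5), (+10, +7), (+12, +9), (+14, +11), (+16, +13) — each changes by (+2, +2).
step 8: (70, 46) + (+18, +15) → (88, 61)
step 9: (88, 61) + (+20, +17) → (108, 78)
step 10: (108, 78) + (+22, +19) → (130, 97)

(130, 97)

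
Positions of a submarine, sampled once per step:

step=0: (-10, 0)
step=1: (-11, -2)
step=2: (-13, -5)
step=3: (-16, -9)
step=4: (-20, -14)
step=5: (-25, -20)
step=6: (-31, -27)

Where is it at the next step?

First differences are (-1, -2), (-2, -3), (-3, -4), (-4, -5), (-5, -6), (-6, -7); their common second difference is (-1, -1) (constant acceleration).
step 7: (-31, -27) + (-7, -8) → (-38, -35)

(-38, -35)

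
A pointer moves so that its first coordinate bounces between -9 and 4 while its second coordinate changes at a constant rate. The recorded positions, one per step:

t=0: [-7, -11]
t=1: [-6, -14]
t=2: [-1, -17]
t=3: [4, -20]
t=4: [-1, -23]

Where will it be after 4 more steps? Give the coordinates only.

[3, -35]

The first coordinate travels 5 per step and bounces off the walls at -9 and 4.
  step 5: -1 → -6
  step 6: -6 → -7
  step 7: -7 → -2
  step 8: -2 → 3
The second coordinate changes by -3 each step: at step 8 it is -35.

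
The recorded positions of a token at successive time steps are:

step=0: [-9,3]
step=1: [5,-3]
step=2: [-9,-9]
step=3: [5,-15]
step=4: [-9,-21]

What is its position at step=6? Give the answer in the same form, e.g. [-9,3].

[-9,-33]

First: cycles through -9, 5 every 2 steps. Step 6 lands at position 0 of the cycle → -9.
Second: linear, -6 per step → -33 at step 6.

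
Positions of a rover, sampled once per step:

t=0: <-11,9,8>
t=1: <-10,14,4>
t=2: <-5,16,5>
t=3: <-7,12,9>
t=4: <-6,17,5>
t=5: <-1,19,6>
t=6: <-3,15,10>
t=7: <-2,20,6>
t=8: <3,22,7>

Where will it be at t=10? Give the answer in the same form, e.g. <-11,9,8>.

The moves between consecutive positions are <+1,+5,-4>, <+5,+2,+1>, <-2,-4,+4>, <+1,+5,-4>, <+5,+2,+1>, <-2,-4,+4>, <+1,+5,-4>, <+5,+2,+1>; they repeat the 3-cycle [<+1,+5,-4>, <+5,+2,+1>, <-2,-4,+4>].
step 9: apply <-2,-4,+4> → <1,18,11>
step 10: apply <+1,+5,-4> → <2,23,7>

<2,23,7>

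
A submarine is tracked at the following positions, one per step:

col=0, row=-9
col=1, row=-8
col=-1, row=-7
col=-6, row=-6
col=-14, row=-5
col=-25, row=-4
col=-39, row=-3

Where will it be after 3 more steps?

First differences are (+1, +1), (-2, +1), (-5, +1), (-8, +1), (-11, +1), (-14, +1); their common second difference is (-3, +0) (constant acceleration).
step 7: col=-39, row=-3 + (-17, +1) → col=-56, row=-2
step 8: col=-56, row=-2 + (-20, +1) → col=-76, row=-1
step 9: col=-76, row=-1 + (-23, +1) → col=-99, row=0

col=-99, row=0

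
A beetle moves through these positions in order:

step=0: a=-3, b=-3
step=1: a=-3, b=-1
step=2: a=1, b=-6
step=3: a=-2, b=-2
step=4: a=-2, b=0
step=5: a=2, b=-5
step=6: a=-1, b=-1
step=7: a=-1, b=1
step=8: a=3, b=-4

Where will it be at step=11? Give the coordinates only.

The moves between consecutive positions are (+0,+2), (+4,-5), (-3,+4), (+0,+2), (+4,-5), (-3,+4), (+0,+2), (+4,-5); they repeat the 3-cycle [(+0,+2), (+4,-5), (-3,+4)].
step 9: apply (-3,+4) → a=0, b=0
step 10: apply (+0,+2) → a=0, b=2
step 11: apply (+4,-5) → a=4, b=-3

a=4, b=-3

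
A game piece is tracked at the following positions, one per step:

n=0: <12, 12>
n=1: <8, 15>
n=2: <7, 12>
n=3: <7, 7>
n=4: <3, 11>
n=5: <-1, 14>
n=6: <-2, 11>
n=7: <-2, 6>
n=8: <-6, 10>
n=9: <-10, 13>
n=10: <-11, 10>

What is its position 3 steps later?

Differencing gives <-4, +3>, <-1, -3>, <+0, -5>, <-4, +4>, <-4, +3>, <-1, -3>, <+0, -5>, <-4, +4>, <-4, +3>, <-1, -3>. This is the pattern <-4, +3>, <-1, -3>, <+0, -5>, <-4, +4> repeated.
step 11: apply <+0, -5> → <-11, 5>
step 12: apply <-4, +4> → <-15, 9>
step 13: apply <-4, +3> → <-19, 12>

<-19, 12>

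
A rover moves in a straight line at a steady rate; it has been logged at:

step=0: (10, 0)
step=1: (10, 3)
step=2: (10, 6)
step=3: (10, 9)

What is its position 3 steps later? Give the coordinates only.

(10, 18)

The position changes by (+0, +3) every step.
step 4: (10, 9) + (+0, +3) → (10, 12)
step 5: (10, 12) + (+0, +3) → (10, 15)
step 6: (10, 15) + (+0, +3) → (10, 18)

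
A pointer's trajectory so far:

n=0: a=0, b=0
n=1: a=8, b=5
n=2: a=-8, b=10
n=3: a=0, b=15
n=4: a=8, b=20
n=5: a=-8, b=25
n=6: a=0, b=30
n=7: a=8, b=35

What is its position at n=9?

a=0, b=45

The a coordinate repeats the cycle [0, 8, -8] with period 3; step 9 mod 3 = 0, giving 0.
The b coordinate changes by +5 each step, so at step 9 it is 0 + 9·(5) = 45.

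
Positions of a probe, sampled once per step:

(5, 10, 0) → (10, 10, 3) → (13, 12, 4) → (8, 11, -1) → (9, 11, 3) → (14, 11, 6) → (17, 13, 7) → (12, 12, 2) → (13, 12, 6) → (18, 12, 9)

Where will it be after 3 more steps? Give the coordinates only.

Step-to-step displacements: (+5, +0, +3), (+3, +2, +1), (-5, -1, -5), (+1, +0, +4), (+5, +0, +3), (+3, +2, +1), (-5, -1, -5), (+1, +0, +4), (+5, +0, +3) — a repeating cycle of length 4.
step 10: apply (+3, +2, +1) → (21, 14, 10)
step 11: apply (-5, -1, -5) → (16, 13, 5)
step 12: apply (+1, +0, +4) → (17, 13, 9)

(17, 13, 9)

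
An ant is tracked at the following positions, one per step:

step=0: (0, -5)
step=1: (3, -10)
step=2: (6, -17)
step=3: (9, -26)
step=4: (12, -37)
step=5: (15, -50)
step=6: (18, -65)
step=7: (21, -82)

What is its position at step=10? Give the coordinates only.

Successive displacements: (+3, -5), (+3, -7), (+3, -9), (+3, -11), (+3, -13), (+3, -15), (+3, -17) — each changes by (+0, -2).
step 8: (21, -82) + (+3, -19) → (24, -101)
step 9: (24, -101) + (+3, -21) → (27, -122)
step 10: (27, -122) + (+3, -23) → (30, -145)

(30, -145)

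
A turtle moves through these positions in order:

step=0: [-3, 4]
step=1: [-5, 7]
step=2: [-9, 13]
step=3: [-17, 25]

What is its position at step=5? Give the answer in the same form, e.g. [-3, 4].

[-65, 97]

The jumps are [-2, +3], [-4, +6], [-8, +12] — a geometric progression with ratio 2.
step 4: [-17, 25] + [-16, +24] → [-33, 49]
step 5: [-33, 49] + [-32, +48] → [-65, 97]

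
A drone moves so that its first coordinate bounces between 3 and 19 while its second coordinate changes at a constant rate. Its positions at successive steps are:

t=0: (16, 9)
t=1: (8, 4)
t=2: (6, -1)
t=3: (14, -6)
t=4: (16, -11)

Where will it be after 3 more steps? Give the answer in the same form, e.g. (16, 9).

The first coordinate reflects between 3 and 19, moving 8 per step.
  step 5: 16 → 8
  step 6: 8 → 6
  step 7: 6 → 14
The second coordinate changes by -5 each step: at step 7 it is -26.

(14, -26)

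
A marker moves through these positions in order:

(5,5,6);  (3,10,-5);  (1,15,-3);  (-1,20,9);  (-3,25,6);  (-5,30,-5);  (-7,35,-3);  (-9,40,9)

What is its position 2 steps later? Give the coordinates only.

(-13,50,-5)

First: linear, -2 per step → -13 at step 9.
Second: linear, +5 per step → 50 at step 9.
Third: cycles through 6, -5, -3, 9 every 4 steps. Step 9 lands at position 1 of the cycle → -5.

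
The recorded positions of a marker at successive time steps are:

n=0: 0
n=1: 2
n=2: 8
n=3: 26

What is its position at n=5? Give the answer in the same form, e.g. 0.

242

The jumps are +2, +6, +18 — a geometric progression with ratio 3.
step 4: 26 + 54 → 80
step 5: 80 + 162 → 242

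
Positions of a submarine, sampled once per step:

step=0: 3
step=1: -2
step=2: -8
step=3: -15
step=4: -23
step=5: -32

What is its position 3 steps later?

First differences are -5, -6, -7, -8, -9; their common second difference is -1 (constant acceleration).
step 6: -32 − 10 → -42
step 7: -42 − 11 → -53
step 8: -53 − 12 → -65

-65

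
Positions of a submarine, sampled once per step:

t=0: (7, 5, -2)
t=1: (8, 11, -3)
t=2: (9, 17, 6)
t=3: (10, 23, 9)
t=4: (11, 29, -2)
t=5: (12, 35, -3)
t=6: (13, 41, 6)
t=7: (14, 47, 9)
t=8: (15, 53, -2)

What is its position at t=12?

(19, 77, -2)

The first coordinate changes by +1 each step, so at step 12 it is 7 + 12·(1) = 19.
The second coordinate changes by +6 each step, so at step 12 it is 5 + 12·(6) = 77.
The third coordinate repeats the cycle [-2, -3, 6, 9] with period 4; step 12 mod 4 = 0, giving -2.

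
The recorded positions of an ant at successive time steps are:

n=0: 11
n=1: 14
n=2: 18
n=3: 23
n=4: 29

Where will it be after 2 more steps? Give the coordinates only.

44

First differences are +3, +4, +5, +6; their common second difference is +1 (constant acceleration).
step 5: 29 + 7 → 36
step 6: 36 + 8 → 44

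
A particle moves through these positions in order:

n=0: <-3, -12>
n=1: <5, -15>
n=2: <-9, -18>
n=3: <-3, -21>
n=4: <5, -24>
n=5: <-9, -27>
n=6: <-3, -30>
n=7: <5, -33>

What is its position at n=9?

First: cycles through -3, 5, -9 every 3 steps. Step 9 lands at position 0 of the cycle → -3.
Second: linear, -3 per step → -39 at step 9.

<-3, -39>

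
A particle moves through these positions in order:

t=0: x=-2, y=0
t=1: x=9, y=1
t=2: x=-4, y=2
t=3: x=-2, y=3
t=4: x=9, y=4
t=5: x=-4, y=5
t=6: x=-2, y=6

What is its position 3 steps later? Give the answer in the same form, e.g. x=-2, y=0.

x=-2, y=9

X: cycles through -2, 9, -4 every 3 steps. Step 9 lands at position 0 of the cycle → -2.
Y: linear, +1 per step → 9 at step 9.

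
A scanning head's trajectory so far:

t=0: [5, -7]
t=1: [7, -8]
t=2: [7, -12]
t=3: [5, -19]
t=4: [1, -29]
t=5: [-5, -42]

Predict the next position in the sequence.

[-13, -58]

Taking differences between consecutive positions: [+2, -1], [+0, -4], [-2, -7], [-4, -10], [-6, -13]. These grow by [-2, -3] each step.
step 6: [-5, -42] + [-8, -16] → [-13, -58]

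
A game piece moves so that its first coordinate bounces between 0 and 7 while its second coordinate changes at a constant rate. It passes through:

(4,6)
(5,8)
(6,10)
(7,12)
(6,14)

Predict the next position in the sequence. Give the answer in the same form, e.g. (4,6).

(5,16)

The first coordinate reflects between 0 and 7, moving 1 per step.
  step 5: 6 → 5
The second coordinate changes by +2 each step: at step 5 it is 16.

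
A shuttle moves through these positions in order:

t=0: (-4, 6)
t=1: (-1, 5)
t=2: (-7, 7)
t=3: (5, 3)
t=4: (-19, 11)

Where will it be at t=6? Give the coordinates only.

(-67, 27)

The jumps are (+3, -1), (-6, +2), (+12, -4), (-24, +8) — a geometric progression with ratio -2.
step 5: (-19, 11) + (+48, -16) → (29, -5)
step 6: (29, -5) + (-96, +32) → (-67, 27)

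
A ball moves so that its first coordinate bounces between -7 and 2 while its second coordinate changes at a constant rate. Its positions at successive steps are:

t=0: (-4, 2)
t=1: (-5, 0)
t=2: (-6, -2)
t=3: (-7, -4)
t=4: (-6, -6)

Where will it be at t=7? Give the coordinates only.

The first coordinate reflects between -7 and 2, moving 1 per step.
  step 5: -6 → -5
  step 6: -5 → -4
  step 7: -4 → -3
The second coordinate changes by -2 each step: at step 7 it is -12.

(-3, -12)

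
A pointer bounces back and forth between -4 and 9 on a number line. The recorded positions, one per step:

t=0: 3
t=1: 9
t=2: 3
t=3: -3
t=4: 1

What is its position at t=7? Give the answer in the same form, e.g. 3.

-1

The value reflects between -4 and 9, moving 6 per step.
  step 5: 1 → 7
  step 6: 7 → 5
  step 7: 5 → -1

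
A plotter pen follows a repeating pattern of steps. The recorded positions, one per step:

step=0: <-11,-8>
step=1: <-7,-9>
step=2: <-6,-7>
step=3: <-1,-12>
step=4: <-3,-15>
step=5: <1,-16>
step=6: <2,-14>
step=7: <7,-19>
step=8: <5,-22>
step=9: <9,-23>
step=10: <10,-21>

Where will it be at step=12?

<13,-29>

Differencing gives <+4,-1>, <+1,+2>, <+5,-5>, <-2,-3>, <+4,-1>, <+1,+2>, <+5,-5>, <-2,-3>, <+4,-1>, <+1,+2>. This is the pattern <+4,-1>, <+1,+2>, <+5,-5>, <-2,-3> repeated.
step 11: apply <+5,-5> → <15,-26>
step 12: apply <-2,-3> → <13,-29>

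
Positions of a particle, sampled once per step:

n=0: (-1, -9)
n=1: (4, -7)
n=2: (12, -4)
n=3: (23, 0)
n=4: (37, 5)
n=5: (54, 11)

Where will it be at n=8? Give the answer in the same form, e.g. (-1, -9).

(123, 35)

First differences are (+5, +2), (+8, +3), (+11, +4), (+14, +5), (+17, +6); their common second difference is (+3, +1) (constant acceleration).
step 6: (54, 11) + (+20, +7) → (74, 18)
step 7: (74, 18) + (+23, +8) → (97, 26)
step 8: (97, 26) + (+26, +9) → (123, 35)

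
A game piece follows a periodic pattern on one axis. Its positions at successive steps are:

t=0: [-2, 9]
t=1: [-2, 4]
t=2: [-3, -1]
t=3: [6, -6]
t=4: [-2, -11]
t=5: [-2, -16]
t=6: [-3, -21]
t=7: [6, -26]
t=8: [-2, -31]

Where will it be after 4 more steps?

The first coordinate repeats the cycle [-2, -2, -3, 6] with period 4; step 12 mod 4 = 0, giving -2.
The second coordinate changes by -5 each step, so at step 12 it is 9 + 12·(-5) = -51.

[-2, -51]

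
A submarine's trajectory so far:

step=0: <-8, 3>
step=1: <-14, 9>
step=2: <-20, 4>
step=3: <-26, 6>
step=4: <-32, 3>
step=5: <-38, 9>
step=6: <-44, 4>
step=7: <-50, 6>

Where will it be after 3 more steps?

The first coordinate changes by -6 each step, so at step 10 it is -8 + 10·(-6) = -68.
The second coordinate repeats the cycle [3, 9, 4, 6] with period 4; step 10 mod 4 = 2, giving 4.

<-68, 4>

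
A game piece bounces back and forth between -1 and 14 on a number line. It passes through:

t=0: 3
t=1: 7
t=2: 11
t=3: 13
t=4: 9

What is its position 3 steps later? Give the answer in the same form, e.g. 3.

1

The value travels 4 per step and bounces off the walls at -1 and 14.
  step 5: 9 → 5
  step 6: 5 → 1
  step 7: 1 → 1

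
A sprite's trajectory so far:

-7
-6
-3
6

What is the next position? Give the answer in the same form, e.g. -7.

Step-to-step displacements: +1, +3, +9; each is 3× the previous.
step 4: 6 + 27 → 33

33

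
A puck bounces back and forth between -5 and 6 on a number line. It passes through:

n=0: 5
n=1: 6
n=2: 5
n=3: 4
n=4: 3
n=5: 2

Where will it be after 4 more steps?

-2

The value travels 1 per step and bounces off the walls at -5 and 6.
  step 6: 2 → 1
  step 7: 1 → 0
  step 8: 0 → -1
  step 9: -1 → -2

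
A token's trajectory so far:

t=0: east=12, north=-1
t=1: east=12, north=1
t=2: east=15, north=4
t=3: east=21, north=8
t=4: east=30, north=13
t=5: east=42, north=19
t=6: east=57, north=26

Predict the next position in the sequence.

Successive displacements: (+0,+2), (+3,+3), (+6,+4), (+9,+5), (+12,+6), (+15,+7) — each changes by (+3,+1).
step 7: east=57, north=26 + (+18,+8) → east=75, north=34

east=75, north=34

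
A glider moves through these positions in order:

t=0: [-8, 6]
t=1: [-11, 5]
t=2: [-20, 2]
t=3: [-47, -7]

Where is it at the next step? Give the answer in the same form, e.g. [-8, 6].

Consecutive displacements [-3, -1], [-9, -3], [-27, -9] scale by a factor of 3 each step.
step 4: [-47, -7] + [-81, -27] → [-128, -34]

[-128, -34]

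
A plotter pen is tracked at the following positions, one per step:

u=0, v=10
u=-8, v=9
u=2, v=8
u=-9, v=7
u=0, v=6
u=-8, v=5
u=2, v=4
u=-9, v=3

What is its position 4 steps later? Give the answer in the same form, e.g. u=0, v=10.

u=-9, v=-1

The u coordinate repeats the cycle [0, -8, 2, -9] with period 4; step 11 mod 4 = 3, giving -9.
The v coordinate changes by -1 each step, so at step 11 it is 10 + 11·(-1) = -1.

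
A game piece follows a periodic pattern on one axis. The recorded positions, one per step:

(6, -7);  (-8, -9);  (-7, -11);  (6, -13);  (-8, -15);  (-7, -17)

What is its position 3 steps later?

First: cycles through 6, -8, -7 every 3 steps. Step 8 lands at position 2 of the cycle → -7.
Second: linear, -2 per step → -23 at step 8.

(-7, -23)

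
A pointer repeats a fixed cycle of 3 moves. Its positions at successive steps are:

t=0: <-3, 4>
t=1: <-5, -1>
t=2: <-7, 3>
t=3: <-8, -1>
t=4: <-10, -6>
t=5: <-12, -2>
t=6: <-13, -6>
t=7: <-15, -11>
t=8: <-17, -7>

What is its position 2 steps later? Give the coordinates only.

Step-to-step displacements: <-2, -5>, <-2, +4>, <-1, -4>, <-2, -5>, <-2, +4>, <-1, -4>, <-2, -5>, <-2, +4> — a repeating cycle of length 3.
step 9: apply <-1, -4> → <-18, -11>
step 10: apply <-2, -5> → <-20, -16>

<-20, -16>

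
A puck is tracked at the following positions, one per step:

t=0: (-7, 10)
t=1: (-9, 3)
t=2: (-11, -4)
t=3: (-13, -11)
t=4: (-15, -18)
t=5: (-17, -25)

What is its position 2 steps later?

The position changes by (-2, -7) every step.
step 6: (-17, -25) + (-2, -7) → (-19, -32)
step 7: (-19, -32) + (-2, -7) → (-21, -39)

(-21, -39)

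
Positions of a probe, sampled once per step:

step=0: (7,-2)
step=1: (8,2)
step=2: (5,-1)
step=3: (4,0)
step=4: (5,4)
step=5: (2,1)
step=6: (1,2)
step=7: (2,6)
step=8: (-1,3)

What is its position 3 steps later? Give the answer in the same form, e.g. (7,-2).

Step-to-step displacements: (+1,+4), (-3,-3), (-1,+1), (+1,+4), (-3,-3), (-1,+1), (+1,+4), (-3,-3) — a repeating cycle of length 3.
step 9: apply (-1,+1) → (-2,4)
step 10: apply (+1,+4) → (-1,8)
step 11: apply (-3,-3) → (-4,5)

(-4,5)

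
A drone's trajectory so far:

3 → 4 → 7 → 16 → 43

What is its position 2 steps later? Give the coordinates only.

The jumps are +1, +3, +9, +27 — a geometric progression with ratio 3.
step 5: 43 + 81 → 124
step 6: 124 + 243 → 367

367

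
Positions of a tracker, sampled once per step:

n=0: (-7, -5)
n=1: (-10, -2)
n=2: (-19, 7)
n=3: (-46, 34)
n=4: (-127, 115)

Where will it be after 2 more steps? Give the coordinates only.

(-1099, 1087)

The jumps are (-3, +3), (-9, +9), (-27, +27), (-81, +81) — a geometric progression with ratio 3.
step 5: (-127, 115) + (-243, +243) → (-370, 358)
step 6: (-370, 358) + (-729, +729) → (-1099, 1087)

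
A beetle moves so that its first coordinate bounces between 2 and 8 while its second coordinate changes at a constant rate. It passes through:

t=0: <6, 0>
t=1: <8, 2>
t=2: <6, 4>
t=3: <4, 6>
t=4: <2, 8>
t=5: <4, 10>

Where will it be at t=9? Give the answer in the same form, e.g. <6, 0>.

<4, 18>

The first coordinate reflects between 2 and 8, moving 2 per step.
  step 6: 4 → 6
  step 7: 6 → 8
  step 8: 8 → 6
  step 9: 6 → 4
The second coordinate changes by +2 each step: at step 9 it is 18.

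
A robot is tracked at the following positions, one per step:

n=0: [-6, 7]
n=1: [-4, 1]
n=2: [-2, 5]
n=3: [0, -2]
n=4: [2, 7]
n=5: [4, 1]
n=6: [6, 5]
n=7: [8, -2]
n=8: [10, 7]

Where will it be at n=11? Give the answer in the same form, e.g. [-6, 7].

First: linear, +2 per step → 16 at step 11.
Second: cycles through 7, 1, 5, -2 every 4 steps. Step 11 lands at position 3 of the cycle → -2.

[16, -2]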